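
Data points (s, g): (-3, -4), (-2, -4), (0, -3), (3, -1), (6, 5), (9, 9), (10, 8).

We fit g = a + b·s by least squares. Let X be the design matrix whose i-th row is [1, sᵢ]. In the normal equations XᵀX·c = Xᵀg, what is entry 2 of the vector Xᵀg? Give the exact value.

208

Entry 2 ↔ basis s, so (Xᵀg)_{2} = Σᵢ (s)·gᵢ = (-3)·(-4) + (-2)·(-4) + (0)·(-3) + (3)·(-1) + (6)·(5) + (9)·(9) + (10)·(8) = 208.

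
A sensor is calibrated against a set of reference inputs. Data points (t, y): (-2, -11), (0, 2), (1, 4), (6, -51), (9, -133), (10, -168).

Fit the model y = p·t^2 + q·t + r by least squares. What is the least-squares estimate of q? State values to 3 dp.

q = 3.051

The normal system XᵀX·[p, q, r]ᵀ = Xᵀy is [[17874, 1938, 222]; [1938, 222, 24]; [222, 24, 6]]·[p, q, r]ᵀ = [-29449, -3157, -357]ᵀ.
Row-reducing yields p = -157/78, q = 119/39, r = 36/13.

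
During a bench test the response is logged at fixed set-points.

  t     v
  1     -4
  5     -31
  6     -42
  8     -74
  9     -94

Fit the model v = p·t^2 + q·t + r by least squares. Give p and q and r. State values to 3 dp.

Normal-equation sums: Σt^2·t^2 = 12579, Σt^2·t = 1583, Σt^2 = 207, Σt·t = 207, Σt = 29, Σ1 = 5.
For Xᵀv: Σt^2·v = -14641, Σt·v = -1849, Σv = -245.
Inverting the 3×3 Gram matrix, [p, q, r]ᵀ = [-13569/11659, 5122/11659, -39242/11659]ᵀ.

p = -1.164, q = 0.439, r = -3.366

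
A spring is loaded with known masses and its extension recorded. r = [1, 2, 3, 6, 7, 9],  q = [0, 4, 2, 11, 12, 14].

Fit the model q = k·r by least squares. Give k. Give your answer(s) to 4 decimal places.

k = 1.6111

With design matrix X, XᵀX = [[180]] and Xᵀq = [290]ᵀ.
k = 290/180 = 1.61111.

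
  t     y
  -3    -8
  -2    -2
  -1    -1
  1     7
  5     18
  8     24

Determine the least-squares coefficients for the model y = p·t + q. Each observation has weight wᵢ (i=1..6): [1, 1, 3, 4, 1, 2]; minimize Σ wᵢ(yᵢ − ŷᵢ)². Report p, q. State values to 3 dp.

p = 2.809, q = 2.771

Setting ∂/∂p … = 0 gives: 173·p + 17·q = 533;  17·p + 12·q = 81.
Δ = 173·12 − 17² = 1787.
p = (533·12 − 17·81)/1787 = 5019/1787; q = (173·81 − 17·533)/1787 = 4952/1787.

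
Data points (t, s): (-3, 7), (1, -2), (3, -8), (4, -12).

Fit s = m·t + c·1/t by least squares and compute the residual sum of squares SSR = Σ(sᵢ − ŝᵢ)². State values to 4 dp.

SSR = 2.2551

Entries of AᵀA: Σt·t = 35, Σt·1/t = 4, Σ1/t·1/t = 185/144.
For Aᵀs: Σt·s = -95, Σ1/t·s = -10.
Eliminating c: (185/144)·(row 1) − 4·(row 2) gives (4171/144)·m = (185/144)·(-95) − 4·(-10) = -11815/144, so m = -11815/4171.
Then c = ((-10) − 4·(-11815/4171))/(185/144) = 4320/4171.
Residuals: -4808/4171, -847/4171, 637/4171, -3872/4171; SSR = 9406/4171.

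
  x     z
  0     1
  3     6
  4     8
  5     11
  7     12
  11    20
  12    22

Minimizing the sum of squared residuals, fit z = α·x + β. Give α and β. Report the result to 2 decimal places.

α = 1.72, β = 1.09

Setting ∂/∂α … = 0 gives: 364·α + 42·β = 673;  42·α + 7·β = 80.
Determinant 364·7 − 42² = 784.
α = (673·7 − 42·80)/784 = 193/112; β = (364·80 − 42·673)/784 = 61/56.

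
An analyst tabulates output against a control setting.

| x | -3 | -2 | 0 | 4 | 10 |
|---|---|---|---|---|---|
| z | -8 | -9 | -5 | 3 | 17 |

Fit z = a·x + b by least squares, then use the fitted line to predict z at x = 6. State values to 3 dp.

Sums needed: Σx·x = 129, Σx = 9, Σ1 = 5.
And Σx·z = 224, Σz = -2.
AᵀA·[a, b]ᵀ = Aᵀz becomes [[129, 9]; [9, 5]]·[a, b]ᵀ = [224, -2]ᵀ.
Δ = 129·5 − 9² = 564.
a = (224·5 − 9·(-2))/564 = 569/282; b = (129·(-2) − 9·224)/564 = -379/94.
At x = 6: ẑ = (569/282)·(6) + (-379/94)·(1) = 759/94.

ẑ = 8.074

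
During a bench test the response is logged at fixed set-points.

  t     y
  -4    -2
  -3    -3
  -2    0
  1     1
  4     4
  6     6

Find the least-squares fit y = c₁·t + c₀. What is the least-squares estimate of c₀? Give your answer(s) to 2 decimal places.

The normal equations are: 82·c₁ + 2·c₀ = 70;  2·c₁ + 6·c₀ = 6.
(Σt·t = 82, Σt = 2, Σ1 = 6, Σt·y = 70, Σy = 6.)
det = 82·6 − 2² = 488.
c₁ = (70·6 − 2·6)/488 = 51/61; c₀ = (82·6 − 2·70)/488 = 44/61.

c₀ = 0.72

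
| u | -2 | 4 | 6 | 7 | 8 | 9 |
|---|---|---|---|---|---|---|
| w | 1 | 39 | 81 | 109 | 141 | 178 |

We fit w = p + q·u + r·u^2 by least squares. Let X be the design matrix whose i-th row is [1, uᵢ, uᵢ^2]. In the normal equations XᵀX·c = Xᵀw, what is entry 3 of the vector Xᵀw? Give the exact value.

32327

Entry 3 ↔ basis u^2, so (Xᵀw)_{3} = Σᵢ (u^2)·wᵢ = (4)·(1) + (16)·(39) + (36)·(81) + (49)·(109) + (64)·(141) + (81)·(178) = 32327.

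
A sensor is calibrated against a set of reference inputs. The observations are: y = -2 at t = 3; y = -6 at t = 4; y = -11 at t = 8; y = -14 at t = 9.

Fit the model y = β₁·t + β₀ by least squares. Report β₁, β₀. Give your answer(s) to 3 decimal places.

Entries of XᵀX: Σt·t = 170, Σt = 24, Σ1 = 4.
Right-hand side: Σt·y = -244, Σy = -33.
XᵀX·[β₁, β₀]ᵀ = Xᵀy becomes [[170, 24]; [24, 4]]·[β₁, β₀]ᵀ = [-244, -33]ᵀ.
det = 170·4 − 24² = 104.
β₁ = ((-244)·4 − 24·(-33))/104 = -23/13; β₀ = (170·(-33) − 24·(-244))/104 = 123/52.

β₁ = -1.769, β₀ = 2.365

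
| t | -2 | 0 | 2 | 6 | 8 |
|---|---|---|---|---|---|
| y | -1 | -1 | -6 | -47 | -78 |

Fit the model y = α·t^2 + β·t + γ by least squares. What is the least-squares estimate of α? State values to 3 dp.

Compute the Gram sums: Σt^2·t^2 = 5424, Σt^2·t = 728, Σt^2 = 108, Σt·t = 108, Σt = 14, Σ1 = 5.
Right-hand side: Σt^2·y = -6712, Σt·y = -916, Σy = -133.
Solving the 3×3 system (Gaussian elimination) gives α = -2561/2464, β = -259/176, γ = -9/308.

α = -1.039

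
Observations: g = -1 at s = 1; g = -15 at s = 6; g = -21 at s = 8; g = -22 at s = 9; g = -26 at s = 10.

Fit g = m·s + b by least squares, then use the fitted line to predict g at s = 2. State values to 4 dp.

ĝ = -3.8661

The normal equations are: 282·m + 34·b = -717;  34·m + 5·b = -85.
Eliminating b: 5·(row 1) − 34·(row 2) gives 254·m = 5·(-717) − 34·(-85) = -695, so m = -695/254.
Then b = ((-85) − 34·(-695/254))/5 = 204/127.
At s = 2: ĝ = (-695/254)·(2) + (204/127)·(1) = -491/127.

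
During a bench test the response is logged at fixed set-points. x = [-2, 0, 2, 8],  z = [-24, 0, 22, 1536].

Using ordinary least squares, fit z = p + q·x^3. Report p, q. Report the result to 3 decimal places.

Compute the Gram sums: Σ1 = 4, Σx^3 = 512, Σx^3·x^3 = 262272.
And Σz = 1534, Σx^3·z = 786800.
So MᵀM·[p, q]ᵀ = Mᵀz: [[4, 512]; [512, 262272]]·[p, q]ᵀ = [1534, 786800]ᵀ.
Δ = 4·262272 − 512² = 786944.
p = (1534·262272 − 512·786800)/786944 = -2017/3074; q = (4·786800 − 512·1534)/786944 = 36903/12296.

p = -0.656, q = 3.001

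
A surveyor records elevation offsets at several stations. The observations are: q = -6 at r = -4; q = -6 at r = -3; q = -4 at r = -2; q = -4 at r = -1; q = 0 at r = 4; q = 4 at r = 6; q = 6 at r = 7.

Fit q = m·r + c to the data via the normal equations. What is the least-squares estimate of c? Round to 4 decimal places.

c = -2.4770

Forming AᵀA = [[131, 7]; [7, 7]] and Aᵀq = [120, -10]ᵀ gives AᵀA·[m, c]ᵀ = Aᵀq.
Determinant 131·7 − 7² = 868.
m = (120·7 − 7·(-10))/868 = 65/62; c = (131·(-10) − 7·120)/868 = -1075/434.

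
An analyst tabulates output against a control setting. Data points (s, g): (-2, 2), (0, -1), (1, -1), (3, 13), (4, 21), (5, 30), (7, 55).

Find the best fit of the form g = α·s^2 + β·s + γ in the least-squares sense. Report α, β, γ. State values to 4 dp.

Forming MᵀM = [[3380, 552, 104]; [552, 104, 18]; [104, 18, 7]] and Mᵀg = [3905, 653, 119]ᵀ gives MᵀM·[α, β, γ]ᵀ = Mᵀg.
Solving the 3×3 system (Gaussian elimination) gives α = 43031/43604, β = 49991/43604, γ = -1209/1982.

α = 0.9869, β = 1.1465, γ = -0.6100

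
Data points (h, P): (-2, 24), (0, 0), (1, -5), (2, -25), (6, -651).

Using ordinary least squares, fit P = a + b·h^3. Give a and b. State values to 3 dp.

a = -0.738, b = -3.011

Normal-equation sums: Σ1 = 5, Σh^3 = 217, Σh^3·h^3 = 46785.
Moment sums: ΣP = -657, Σh^3·P = -141013.
So XᵀX·[a, b]ᵀ = XᵀP: [[5, 217]; [217, 46785]]·[a, b]ᵀ = [-657, -141013]ᵀ.
Eliminating b: 46785·(row 1) − 217·(row 2) gives 186836·a = 46785·(-657) − 217·(-141013) = -137924, so a = -34481/46709.
Then b = ((-141013) − 217·(-34481/46709))/46785 = -140624/46709.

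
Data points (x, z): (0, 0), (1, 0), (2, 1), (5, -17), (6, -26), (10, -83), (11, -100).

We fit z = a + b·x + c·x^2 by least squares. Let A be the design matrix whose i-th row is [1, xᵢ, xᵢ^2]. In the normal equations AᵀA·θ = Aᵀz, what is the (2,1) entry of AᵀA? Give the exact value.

Row 2 ↔ basis x, column 1 ↔ basis 1, so (AᵀA)_{2,1} = Σᵢ x = (0)·(1) + (1)·(1) + (2)·(1) + (5)·(1) + (6)·(1) + (10)·(1) + (11)·(1) = 35.

35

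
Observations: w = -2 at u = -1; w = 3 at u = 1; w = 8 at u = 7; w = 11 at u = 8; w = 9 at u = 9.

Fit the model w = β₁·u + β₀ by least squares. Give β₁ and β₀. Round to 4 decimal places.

β₁ = 1.1238, β₀ = 0.4059

Compute the Gram sums: Σu·u = 196, Σu = 24, Σ1 = 5.
Right-hand side: Σu·w = 230, Σw = 29.
So XᵀX·[β₁, β₀]ᵀ = Xᵀw: [[196, 24]; [24, 5]]·[β₁, β₀]ᵀ = [230, 29]ᵀ.
Determinant 196·5 − 24² = 404.
β₁ = (230·5 − 24·29)/404 = 227/202; β₀ = (196·29 − 24·230)/404 = 41/101.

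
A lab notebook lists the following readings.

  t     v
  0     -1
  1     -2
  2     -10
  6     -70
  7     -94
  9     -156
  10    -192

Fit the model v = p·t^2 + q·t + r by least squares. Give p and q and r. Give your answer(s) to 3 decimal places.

Setting ∂/∂p … = 0 gives: 20275·p + 2297·q + 271·r = -39004;  2297·p + 271·q + 35·r = -4424;  271·p + 35·q + 7·r = -525.
Row-reducing yields p = -114947/60486, q = -1855/20162, r = -29267/30243.

p = -1.900, q = -0.092, r = -0.968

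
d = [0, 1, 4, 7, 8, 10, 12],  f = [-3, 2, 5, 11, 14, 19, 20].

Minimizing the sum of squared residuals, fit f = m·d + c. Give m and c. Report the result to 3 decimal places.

m = 1.910, c = -1.745

With design matrix X, XᵀX = [[374, 42]; [42, 7]] and Xᵀf = [641, 68]ᵀ.
det = 374·7 − 42² = 854.
m = (641·7 − 42·68)/854 = 233/122; c = (374·68 − 42·641)/854 = -745/427.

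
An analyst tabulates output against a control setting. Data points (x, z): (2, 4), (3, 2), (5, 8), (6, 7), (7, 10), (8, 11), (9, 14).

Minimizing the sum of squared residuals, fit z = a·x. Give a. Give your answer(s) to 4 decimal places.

Entries of MᵀM: Σx·x = 268.
For Mᵀz: Σx·z = 380.
MᵀM·[a]ᵀ = Mᵀz becomes [[268]]·[a]ᵀ = [380]ᵀ.
Hence a = 380 / 268 ≈ 1.41791.

a = 1.4179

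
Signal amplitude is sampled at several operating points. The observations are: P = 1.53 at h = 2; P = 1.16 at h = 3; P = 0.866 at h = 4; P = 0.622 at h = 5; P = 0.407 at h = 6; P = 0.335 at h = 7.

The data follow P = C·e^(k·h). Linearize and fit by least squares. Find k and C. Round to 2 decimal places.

k = -0.32, C = 2.95

With ln Pᵢ as the transformed response and hᵢ as the regressor:
Σh = 27.0000, Σ(h)² = 139.0000, Σln P = -2.0376, Σh·ln P = -14.7028.
Normal system: [[139.0000, 27.0000]; [27.0000, 6]]·[k, ln C]ᵀ = [-14.7028, -2.0376]ᵀ.
Δ = 139.0000·6 − (27.0000)² = 105.0000; k = (-14.7028·6 − 27.0000·-2.0376)/105.0000 = -0.31621, ln C = (139.0000·-2.0376 − 27.0000·-14.7028)/105.0000 = 1.08337, so C = exp(1.08337) = 2.95462.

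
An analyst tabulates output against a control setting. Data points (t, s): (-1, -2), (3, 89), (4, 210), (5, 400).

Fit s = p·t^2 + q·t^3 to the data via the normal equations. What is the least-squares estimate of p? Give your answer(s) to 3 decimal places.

From the data, Σt^2·t^2 = 963, Σt^2·t^3 = 4391, Σt^3·t^3 = 20451.
Moment sums: Σt^2·s = 14159, Σt^3·s = 65845.
Normal equations: [[963, 4391]; [4391, 20451]]·[p, q]ᵀ = [14159, 65845]ᵀ.
Eliminating q: 20451·(row 1) − 4391·(row 2) gives 413432·p = 20451·14159 − 4391·65845 = 440314, so p = 220157/206716.
Then q = (65845 − 4391·(220157/206716))/20451 = 618283/206716.

p = 1.065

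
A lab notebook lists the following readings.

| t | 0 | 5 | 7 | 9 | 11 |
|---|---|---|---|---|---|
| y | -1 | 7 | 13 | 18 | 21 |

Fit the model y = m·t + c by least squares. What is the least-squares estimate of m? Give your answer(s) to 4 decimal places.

The normal system XᵀX·[m, c]ᵀ = Xᵀy is [[276, 32]; [32, 5]]·[m, c]ᵀ = [519, 58]ᵀ.
Determinant 276·5 − 32² = 356.
m = (519·5 − 32·58)/356 = 739/356; c = (276·58 − 32·519)/356 = -150/89.

m = 2.0758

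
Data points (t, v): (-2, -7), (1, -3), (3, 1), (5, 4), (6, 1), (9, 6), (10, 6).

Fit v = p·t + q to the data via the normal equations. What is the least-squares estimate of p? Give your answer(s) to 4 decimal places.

XᵀX·[p, q]ᵀ = Xᵀv reads: 256·p + 32·q = 154;  32·p + 7·q = 8.
det = 256·7 − 32² = 768.
p = (154·7 − 32·8)/768 = 137/128; q = (256·8 − 32·154)/768 = -15/4.

p = 1.0703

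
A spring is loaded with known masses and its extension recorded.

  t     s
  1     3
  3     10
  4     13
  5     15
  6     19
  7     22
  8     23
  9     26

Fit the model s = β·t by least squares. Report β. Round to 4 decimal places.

Compute the Gram sums: Σt·t = 281.
And Σt·s = 846.
So AᵀA·[β]ᵀ = Aᵀs: [[281]]·[β]ᵀ = [846]ᵀ.
Hence β = 846 / 281 ≈ 3.01068.

β = 3.0107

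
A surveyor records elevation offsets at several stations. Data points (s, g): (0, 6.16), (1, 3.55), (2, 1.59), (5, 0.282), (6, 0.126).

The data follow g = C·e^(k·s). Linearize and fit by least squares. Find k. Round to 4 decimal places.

Taking logs, ln g = k·s + ln C, so regress ln g on s.
Σs = 14.0000, Σ(s)² = 66.0000, Σln g = 0.2114, Σs·ln g = -16.5637.
Equations: 66.0000·k + 14.0000·ln C = -16.5637;  14.0000·k + 5·ln C = 0.2114.
Δ = 66.0000·5 − (14.0000)² = 134.0000; k = (-16.5637·5 − 14.0000·0.2114)/134.0000 = -0.64014, ln C = (66.0000·0.2114 − 14.0000·-16.5637)/134.0000 = 1.83467.

k = -0.6401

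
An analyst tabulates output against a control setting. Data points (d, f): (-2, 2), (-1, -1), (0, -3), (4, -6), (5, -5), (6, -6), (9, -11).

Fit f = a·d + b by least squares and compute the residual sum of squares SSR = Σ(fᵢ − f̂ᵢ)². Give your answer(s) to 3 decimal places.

SSR = 9.339

Normal-equation sums: Σd·d = 163, Σd = 21, Σ1 = 7.
Moment sums: Σd·f = -187, Σf = -30.
So MᵀM·[a, b]ᵀ = Mᵀf: [[163, 21]; [21, 7]]·[a, b]ᵀ = [-187, -30]ᵀ.
Δ = 163·7 − 21² = 700.
a = ((-187)·7 − 21·(-30))/700 = -97/100; b = (163·(-30) − 21·(-187))/700 = -963/700.
Residuals: 201/140, -104/175, -1137/700, -521/700, 429/350, 837/700, -313/350; SSR = 6537/700.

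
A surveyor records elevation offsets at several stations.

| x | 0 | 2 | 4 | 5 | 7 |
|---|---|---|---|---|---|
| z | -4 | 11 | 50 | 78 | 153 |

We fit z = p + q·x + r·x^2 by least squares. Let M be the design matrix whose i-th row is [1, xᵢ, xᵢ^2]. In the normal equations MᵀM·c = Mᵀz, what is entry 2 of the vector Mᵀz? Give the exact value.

1683

Entry 2 ↔ basis x, so (Mᵀz)_{2} = Σᵢ (x)·zᵢ = (0)·(-4) + (2)·(11) + (4)·(50) + (5)·(78) + (7)·(153) = 1683.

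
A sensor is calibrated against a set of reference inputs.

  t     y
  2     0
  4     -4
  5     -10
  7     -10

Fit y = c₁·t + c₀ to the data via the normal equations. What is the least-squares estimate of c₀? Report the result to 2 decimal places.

c₀ = 3.69

With design matrix A, AᵀA = [[94, 18]; [18, 4]] and Aᵀy = [-136, -24]ᵀ.
Eliminating c₀: 4·(row 1) − 18·(row 2) gives 52·c₁ = 4·(-136) − 18·(-24) = -112, so c₁ = -28/13.
Then c₀ = ((-24) − 18·(-28/13))/4 = 48/13.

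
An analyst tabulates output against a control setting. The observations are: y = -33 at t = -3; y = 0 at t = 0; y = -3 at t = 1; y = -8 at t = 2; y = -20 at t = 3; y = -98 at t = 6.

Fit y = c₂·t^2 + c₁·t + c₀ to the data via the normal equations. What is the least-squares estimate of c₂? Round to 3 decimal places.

c₂ = -3.033

The normal system AᵀA·[c₂, c₁, c₀]ᵀ = Aᵀy is [[1475, 225, 59]; [225, 59, 9]; [59, 9, 6]]·[c₂, c₁, c₀]ᵀ = [-4040, -568, -162]ᵀ.
Row-reducing yields c₂ = -276/91, c₁ = 178/91, c₀ = -10/91.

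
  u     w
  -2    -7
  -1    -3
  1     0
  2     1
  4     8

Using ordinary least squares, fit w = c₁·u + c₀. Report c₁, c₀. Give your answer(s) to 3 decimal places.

The normal system XᵀX·[c₁, c₀]ᵀ = Xᵀw is [[26, 4]; [4, 5]]·[c₁, c₀]ᵀ = [51, -1]ᵀ.
Δ = 26·5 − 4² = 114.
c₁ = (51·5 − 4·(-1))/114 = 259/114; c₀ = (26·(-1) − 4·51)/114 = -115/57.

c₁ = 2.272, c₀ = -2.018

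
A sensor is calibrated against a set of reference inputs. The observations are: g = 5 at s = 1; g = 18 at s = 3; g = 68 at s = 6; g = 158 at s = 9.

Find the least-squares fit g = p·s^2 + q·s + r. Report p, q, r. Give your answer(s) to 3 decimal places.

From the data, Σs^2·s^2 = 7939, Σs^2·s = 973, Σs^2 = 127, Σs·s = 127, Σs = 19, Σ1 = 4.
Moment sums: Σs^2·g = 15413, Σs·g = 1889, Σg = 249.
Normal equations: [[7939, 973, 127]; [973, 127, 19]; [127, 19, 4]]·[p, q, r]ᵀ = [15413, 1889, 249]ᵀ.
Row-reducing yields p = 1093/508, q = -3703/1524, r = 4175/762.

p = 2.152, q = -2.430, r = 5.479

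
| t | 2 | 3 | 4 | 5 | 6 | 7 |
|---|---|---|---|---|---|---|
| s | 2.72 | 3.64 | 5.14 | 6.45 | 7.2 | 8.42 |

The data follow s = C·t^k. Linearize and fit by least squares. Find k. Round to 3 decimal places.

Taking logs, ln s = k·ln t + ln C, so regress ln s on ln t.
AᵀA = [[13.1965, 8.5252]; [8.5252, 6]], rhs = [15.0656, 9.8984]ᵀ  (here Σln t = 8.5252, Σ(ln t)² = 13.1965, Σln s = 9.8984, Σln t·ln s = 15.0656).
Solving (det = 6.5005): k = 0.92420, ln C = 0.33658.

k = 0.924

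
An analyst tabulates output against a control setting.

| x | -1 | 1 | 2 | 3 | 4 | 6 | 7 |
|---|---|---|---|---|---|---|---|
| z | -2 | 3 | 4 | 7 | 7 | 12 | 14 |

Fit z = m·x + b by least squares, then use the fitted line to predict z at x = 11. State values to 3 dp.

With design matrix A, AᵀA = [[116, 22]; [22, 7]] and Aᵀz = [232, 45]ᵀ.
Determinant 116·7 − 22² = 328.
m = (232·7 − 22·45)/328 = 317/164; b = (116·45 − 22·232)/328 = 29/82.
At x = 11: ẑ = (317/164)·(11) + (29/82)·(1) = 3545/164.

ẑ = 21.616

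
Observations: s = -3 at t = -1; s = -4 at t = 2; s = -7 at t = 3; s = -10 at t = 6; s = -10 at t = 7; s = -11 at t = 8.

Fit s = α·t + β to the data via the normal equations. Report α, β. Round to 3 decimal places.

α = -0.960, β = -3.499

With design matrix X, XᵀX = [[163, 25]; [25, 6]] and Xᵀs = [-244, -45]ᵀ.
Eliminating β: 6·(row 1) − 25·(row 2) gives 353·α = 6·(-244) − 25·(-45) = -339, so α = -339/353.
Then β = ((-45) − 25·(-339/353))/6 = -1235/353.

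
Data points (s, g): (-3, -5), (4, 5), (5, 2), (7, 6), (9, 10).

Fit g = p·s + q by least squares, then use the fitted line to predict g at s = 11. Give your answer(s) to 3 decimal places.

ĝ = 11.358

Sums needed: Σs·s = 180, Σs = 22, Σ1 = 5.
And Σs·g = 177, Σg = 18.
AᵀA·[p, q]ᵀ = Aᵀg becomes [[180, 22]; [22, 5]]·[p, q]ᵀ = [177, 18]ᵀ.
det = 180·5 − 22² = 416.
p = (177·5 − 22·18)/416 = 489/416; q = (180·18 − 22·177)/416 = -327/208.
At s = 11: ĝ = (489/416)·(11) + (-327/208)·(1) = 4725/416.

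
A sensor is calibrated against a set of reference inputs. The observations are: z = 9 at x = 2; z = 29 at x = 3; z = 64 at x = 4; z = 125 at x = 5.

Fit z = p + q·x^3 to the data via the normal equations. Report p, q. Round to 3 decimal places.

From the data, Σ1 = 4, Σx^3 = 224, Σx^3·x^3 = 20514.
Right-hand side: Σz = 227, Σx^3·z = 20576.
Eliminating q: 20514·(row 1) − 224·(row 2) gives 31880·p = 20514·227 − 224·20576 = 47654, so p = 23827/15940.
Then q = (20576 − 224·(23827/15940))/20514 = 3932/3985.

p = 1.495, q = 0.987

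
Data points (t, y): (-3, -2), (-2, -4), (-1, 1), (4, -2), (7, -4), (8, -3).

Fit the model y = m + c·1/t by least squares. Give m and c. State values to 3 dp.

m = -2.867, c = -2.433

Normal-equation sums: Σ1 = 6, Σ1/t = -221/168, Σ1/t·1/t = 41197/28224.
Moment sums: Σy = -14, Σ1/t·y = 37/168.
det = 6·(41197/28224) − (-221/168)² = 198341/28224.
m = ((-14)·(41197/28224) − (-221/168)·(37/168))/(198341/28224) = -43737/15257; c = (6·(37/168) − (-221/168)·(-14))/(198341/28224) = -482496/198341.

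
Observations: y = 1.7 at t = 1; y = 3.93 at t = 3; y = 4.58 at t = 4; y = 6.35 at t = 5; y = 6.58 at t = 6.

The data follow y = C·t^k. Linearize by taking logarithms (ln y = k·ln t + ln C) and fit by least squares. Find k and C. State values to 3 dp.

Taking logs, ln y = k·ln t + ln C, so regress ln y on ln t.
AᵀA = [[8.9295, 5.8861]; [5.8861, 5]], rhs = [9.9638, 7.1535]ᵀ  (here Σln t = 5.8861, Σ(ln t)² = 8.9295, Σln y = 7.1535, Σln t·ln y = 9.9638).
Δ = 8.9295·5 − (5.8861)² = 10.0010; k = (9.9638·5 − 5.8861·7.1535)/10.0010 = 0.77124, ln C = (8.9295·7.1535 − 5.8861·9.9638)/10.0010 = 0.52277, so C = exp(0.52277) = 1.68670.

k = 0.771, C = 1.687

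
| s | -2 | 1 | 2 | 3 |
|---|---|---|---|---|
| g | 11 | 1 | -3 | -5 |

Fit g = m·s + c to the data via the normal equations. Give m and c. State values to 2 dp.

Entries of AᵀA: Σs·s = 18, Σs = 4, Σ1 = 4.
For Aᵀg: Σs·g = -42, Σg = 4.
Δ = 18·4 − 4² = 56.
m = ((-42)·4 − 4·4)/56 = -23/7; c = (18·4 − 4·(-42))/56 = 30/7.

m = -3.29, c = 4.29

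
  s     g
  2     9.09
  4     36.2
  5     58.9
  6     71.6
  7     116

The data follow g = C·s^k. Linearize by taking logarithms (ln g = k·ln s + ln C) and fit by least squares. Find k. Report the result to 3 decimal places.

k = 1.982

Let Y = ln g. Fitting Y = k·ln s + ln C by least squares:
AᵀA = [[11.9895, 7.4265]; [7.4265, 5]], rhs = [29.9680, 18.8968]ᵀ  (here Σln s = 7.4265, Σ(ln s)² = 11.9895, Σln g = 18.8968, Σln s·ln g = 29.9680).
Solving (det = 4.7940): k = 1.98216, ln C = 0.83523.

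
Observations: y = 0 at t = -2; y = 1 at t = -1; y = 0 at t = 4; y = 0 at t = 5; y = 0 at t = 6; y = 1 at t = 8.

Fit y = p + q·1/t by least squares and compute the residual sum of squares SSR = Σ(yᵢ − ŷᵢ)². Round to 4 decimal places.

SSR = 1.0355

Compute the Gram sums: Σ1 = 6, Σ1/t = -91/120, Σ1/t·1/t = 20101/14400.
For Aᵀy: Σy = 2, Σ1/t·y = -7/8.
So AᵀA·[p, q]ᵀ = Aᵀy: [[6, -91/120]; [-91/120, 20101/14400]]·[p, q]ᵀ = [2, -7/8]ᵀ.
det = 6·(20101/14400) − (-91/120)² = 4493/576.
p = (2·(20101/14400) − (-91/120)·(-7/8))/(4493/576) = 30647/112325; q = (6·(-7/8) − (-91/120)·2)/(4493/576) = -10752/22465.
Residuals: -57527/112325, 27918/112325, -17207/112325, -3979/22465, -21687/112325, 88398/112325; SSR = 116316/112325.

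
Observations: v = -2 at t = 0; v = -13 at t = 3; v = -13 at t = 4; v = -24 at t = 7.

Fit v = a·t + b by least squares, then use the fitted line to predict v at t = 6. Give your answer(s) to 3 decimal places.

v̂ = -20.700

Entries of AᵀA: Σt·t = 74, Σt = 14, Σ1 = 4.
And Σt·v = -259, Σv = -52.
det = 74·4 − 14² = 100.
a = ((-259)·4 − 14·(-52))/100 = -77/25; b = (74·(-52) − 14·(-259))/100 = -111/50.
At t = 6: v̂ = (-77/25)·(6) + (-111/50)·(1) = -207/10.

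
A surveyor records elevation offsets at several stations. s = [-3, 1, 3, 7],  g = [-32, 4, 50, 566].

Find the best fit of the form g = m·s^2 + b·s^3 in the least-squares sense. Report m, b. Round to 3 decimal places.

m = 0.995, b = 1.508

The normal system MᵀM·[m, b]ᵀ = Mᵀg is [[2564, 16808]; [16808, 119108]]·[m, b]ᵀ = [27900, 196356]ᵀ.
Δ = 2564·119108 − 16808² = 22884048.
m = (27900·119108 − 16808·196356)/22884048 = 43109/43341; b = (2564·196356 − 16808·27900)/22884048 = 719033/476751.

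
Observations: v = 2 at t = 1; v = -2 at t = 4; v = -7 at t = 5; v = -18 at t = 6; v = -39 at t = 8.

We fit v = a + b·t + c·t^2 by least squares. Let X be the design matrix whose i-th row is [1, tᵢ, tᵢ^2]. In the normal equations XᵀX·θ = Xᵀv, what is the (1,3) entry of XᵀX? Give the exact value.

Row 1 ↔ basis 1, column 3 ↔ basis t^2, so (XᵀX)_{1,3} = Σᵢ t^2 = (1)·(1) + (1)·(16) + (1)·(25) + (1)·(36) + (1)·(64) = 142.

142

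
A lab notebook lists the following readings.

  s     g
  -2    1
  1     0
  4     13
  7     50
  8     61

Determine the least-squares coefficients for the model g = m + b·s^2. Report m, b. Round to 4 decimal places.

m = -2.1136, b = 1.0117

Setting ∂/∂m … = 0 gives: 5·m + 134·b = 125;  134·m + 6770·b = 6566.
(Σ1 = 5, Σs^2 = 134, Σs^2·s^2 = 6770, Σg = 125, Σs^2·g = 6566.)
det = 5·6770 − 134² = 15894.
m = (125·6770 − 134·6566)/15894 = -5599/2649; b = (5·6566 − 134·125)/15894 = 2680/2649.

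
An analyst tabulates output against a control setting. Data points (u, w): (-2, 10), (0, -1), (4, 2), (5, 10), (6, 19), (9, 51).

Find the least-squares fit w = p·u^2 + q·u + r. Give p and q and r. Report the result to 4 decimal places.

p = 0.9620, q = -2.8824, r = -0.2378

Sums needed: Σu^2·u^2 = 8754, Σu^2·u = 1126, Σu^2 = 162, Σu·u = 162, Σu = 22, Σ1 = 6.
Moment sums: Σu^2·w = 5137, Σu·w = 611, Σw = 91.
Normal equations: [[8754, 1126, 162]; [1126, 162, 22]; [162, 22, 6]]·[p, q, r]ᵀ = [5137, 611, 91]ᵀ.
Solving the 3×3 system (Gaussian elimination) gives p = 2201/2288, q = -6595/2288, r = -34/143.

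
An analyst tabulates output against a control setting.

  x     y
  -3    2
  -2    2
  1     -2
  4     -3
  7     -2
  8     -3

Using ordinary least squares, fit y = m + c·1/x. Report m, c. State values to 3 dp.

m = -0.637, c = -3.180

Compute the Gram sums: Σ1 = 6, Σ1/x = 115/168, Σ1/x·1/x = 41197/28224.
Moment sums: Σy = -6, Σ1/x·y = -853/168.
det = 6·(41197/28224) − (115/168)² = 233957/28224.
m = ((-6)·(41197/28224) − (115/168)·(-853/168))/(233957/28224) = -149087/233957; c = (6·(-853/168) − (115/168)·(-6))/(233957/28224) = -743904/233957.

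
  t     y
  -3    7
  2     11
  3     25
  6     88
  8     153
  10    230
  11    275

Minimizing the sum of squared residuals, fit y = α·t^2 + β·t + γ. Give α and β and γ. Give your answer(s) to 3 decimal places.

From the data, Σt^2·t^2 = 30211, Σt^2·t = 3067, Σt^2 = 343, Σt·t = 343, Σt = 37, Σ1 = 7.
And Σt^2·y = 69567, Σt·y = 7153, Σy = 789.
MᵀM·[α, β, γ]ᵀ = Mᵀy becomes [[30211, 3067, 343]; [3067, 343, 37]; [343, 37, 7]]·[α, β, γ]ᵀ = [69567, 7153, 789]ᵀ.
Solving the 3×3 system (Gaussian elimination) gives α = 476165/235443, β = 712987/235443, γ = -187647/78481.

α = 2.022, β = 3.028, γ = -2.391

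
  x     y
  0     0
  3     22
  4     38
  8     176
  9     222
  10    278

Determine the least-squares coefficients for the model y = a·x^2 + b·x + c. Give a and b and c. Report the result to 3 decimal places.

a = 2.982, b = -2.049, c = 0.075

Compute the Gram sums: Σx^2·x^2 = 20994, Σx^2·x = 2332, Σx^2 = 270, Σx·x = 270, Σx = 34, Σ1 = 6.
And Σx^2·y = 57852, Σx·y = 6404, Σy = 736.
Inverting the 3×3 Gram matrix, [a, b, c]ᵀ = [91106/30549, -20866/10183, 2296/30549]ᵀ.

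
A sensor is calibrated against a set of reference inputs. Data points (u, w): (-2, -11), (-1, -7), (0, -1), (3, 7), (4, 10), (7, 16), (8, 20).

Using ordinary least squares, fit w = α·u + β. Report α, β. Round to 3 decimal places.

α = 2.950, β = -3.150

With design matrix M, MᵀM = [[143, 19]; [19, 7]] and Mᵀw = [362, 34]ᵀ.
Eliminating β: 7·(row 1) − 19·(row 2) gives 640·α = 7·362 − 19·34 = 1888, so α = 59/20.
Then β = (34 − 19·(59/20))/7 = -63/20.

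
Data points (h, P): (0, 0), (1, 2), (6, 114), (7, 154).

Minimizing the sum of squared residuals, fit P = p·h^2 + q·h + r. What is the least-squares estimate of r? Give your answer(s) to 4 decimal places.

r = -0.4730

AᵀA·[p, q, r]ᵀ = AᵀP reads: 3698·p + 560·q + 86·r = 11652;  560·p + 86·q + 14·r = 1764;  86·p + 14·q + 4·r = 270.
(Σh^2·h^2 = 3698, Σh^2·h = 560, Σh^2 = 86, Σh·h = 86, Σh = 14, Σ1 = 4, Σh^2·P = 11652, Σh·P = 1764, ΣP = 270.)
Solving the 3×3 system (Gaussian elimination) gives p = 19/6, q = -7/222, r = -35/74.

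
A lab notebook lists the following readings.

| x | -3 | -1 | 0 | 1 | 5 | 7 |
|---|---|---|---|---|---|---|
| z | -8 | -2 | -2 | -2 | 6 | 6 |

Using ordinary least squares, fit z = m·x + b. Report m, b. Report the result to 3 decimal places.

m = 1.385, b = -2.410

The normal equations are: 85·m + 9·b = 96;  9·m + 6·b = -2.
Eliminating b: 6·(row 1) − 9·(row 2) gives 429·m = 6·96 − 9·(-2) = 594, so m = 18/13.
Then b = ((-2) − 9·(18/13))/6 = -94/39.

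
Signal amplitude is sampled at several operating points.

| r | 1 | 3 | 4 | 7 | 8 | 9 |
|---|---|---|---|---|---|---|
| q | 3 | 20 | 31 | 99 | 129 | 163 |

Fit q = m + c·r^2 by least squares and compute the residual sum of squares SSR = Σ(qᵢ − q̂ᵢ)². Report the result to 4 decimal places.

SSR = 4.7983

MᵀM·[m, c]ᵀ = Mᵀq reads: 6·m + 220·c = 445;  220·m + 13396·c = 26989.
(Σ1 = 6, Σr^2 = 220, Σr^2·r^2 = 13396, Σq = 445, Σr^2·q = 26989.)
Determinant 6·13396 − 220² = 31976.
m = (445·13396 − 220·26989)/31976 = 2955/3997; c = (6·26989 − 220·445)/31976 = 32017/15988.
Residuals: 4127/15988, 19787/15988, -7116/3997, 2159/15988, 386/3997, 121/2284; SSR = 76715/15988.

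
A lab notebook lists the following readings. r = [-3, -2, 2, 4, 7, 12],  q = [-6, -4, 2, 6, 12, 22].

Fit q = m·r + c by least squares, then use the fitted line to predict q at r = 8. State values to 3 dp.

Normal-equation sums: Σr·r = 226, Σr = 20, Σ1 = 6.
Moment sums: Σr·q = 402, Σq = 32.
Δ = 226·6 − 20² = 956.
m = (402·6 − 20·32)/956 = 443/239; c = (226·32 − 20·402)/956 = -202/239.
At r = 8: q̂ = (443/239)·(8) + (-202/239)·(1) = 3342/239.

q̂ = 13.983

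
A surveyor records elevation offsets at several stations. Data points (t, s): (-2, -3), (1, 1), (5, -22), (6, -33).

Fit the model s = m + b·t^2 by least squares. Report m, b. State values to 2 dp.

Sums needed: Σ1 = 4, Σt^2 = 66, Σt^2·t^2 = 1938.
For Aᵀs: Σs = -57, Σt^2·s = -1749.
So AᵀA·[m, b]ᵀ = Aᵀs: [[4, 66]; [66, 1938]]·[m, b]ᵀ = [-57, -1749]ᵀ.
Eliminating b: 1938·(row 1) − 66·(row 2) gives 3396·m = 1938·(-57) − 66·(-1749) = 4968, so m = 414/283.
Then b = ((-1749) − 66·(414/283))/1938 = -539/566.

m = 1.46, b = -0.95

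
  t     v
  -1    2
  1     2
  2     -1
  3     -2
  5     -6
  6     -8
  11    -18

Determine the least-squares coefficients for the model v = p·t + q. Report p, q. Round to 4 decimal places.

Entries of MᵀM: Σt·t = 197, Σt = 27, Σ1 = 7.
For Mᵀv: Σt·v = -284, Σv = -31.
MᵀM·[p, q]ᵀ = Mᵀv becomes [[197, 27]; [27, 7]]·[p, q]ᵀ = [-284, -31]ᵀ.
Δ = 197·7 − 27² = 650.
p = ((-284)·7 − 27·(-31))/650 = -1151/650; q = (197·(-31) − 27·(-284))/650 = 1561/650.

p = -1.7708, q = 2.4015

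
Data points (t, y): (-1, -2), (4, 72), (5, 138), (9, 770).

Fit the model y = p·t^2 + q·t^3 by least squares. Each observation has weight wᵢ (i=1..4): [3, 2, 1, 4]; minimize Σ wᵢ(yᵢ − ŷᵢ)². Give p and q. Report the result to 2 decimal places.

Setting ∂/∂p … = 0 gives: 27384·p + 241366·q = 255228;  241366·p + 2149584·q = 2271792.
det = 27384·2149584 − 241366² = 606662300.
p = (255228·2149584 − 241366·2271792)/606662300 = 15033864/30333115; q = (27384·2271792 − 241366·255228)/606662300 = 30369534/30333115.

p = 0.50, q = 1.00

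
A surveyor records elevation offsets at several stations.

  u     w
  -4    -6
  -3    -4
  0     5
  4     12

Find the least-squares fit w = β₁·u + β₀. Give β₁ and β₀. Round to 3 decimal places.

Normal-equation sums: Σu·u = 41, Σu = -3, Σ1 = 4.
And Σu·w = 84, Σw = 7.
So XᵀX·[β₁, β₀]ᵀ = Xᵀw: [[41, -3]; [-3, 4]]·[β₁, β₀]ᵀ = [84, 7]ᵀ.
det = 41·4 − (-3)² = 155.
β₁ = (84·4 − (-3)·7)/155 = 357/155; β₀ = (41·7 − (-3)·84)/155 = 539/155.

β₁ = 2.303, β₀ = 3.477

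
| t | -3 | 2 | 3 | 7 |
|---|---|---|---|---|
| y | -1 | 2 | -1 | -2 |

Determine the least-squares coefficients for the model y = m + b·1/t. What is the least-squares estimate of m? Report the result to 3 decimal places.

m = -0.928

From the data, Σ1 = 4, Σ1/t = 9/14, Σ1/t·1/t = 869/1764.
And Σy = -2, Σ1/t·y = 5/7.
So XᵀX·[m, b]ᵀ = Xᵀy: [[4, 9/14]; [9/14, 869/1764]]·[m, b]ᵀ = [-2, 5/7]ᵀ.
Eliminating b: (869/1764)·(row 1) − (9/14)·(row 2) gives (2747/1764)·m = (869/1764)·(-2) − (9/14)·(5/7) = -13/9, so m = -2548/2747.
Then b = ((5/7) − (9/14)·(-2548/2747))/(869/1764) = 7308/2747.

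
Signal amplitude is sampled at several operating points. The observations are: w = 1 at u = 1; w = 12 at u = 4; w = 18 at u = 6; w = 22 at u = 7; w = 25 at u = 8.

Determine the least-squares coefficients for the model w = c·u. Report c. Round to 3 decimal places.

Normal-equation sums: Σu·u = 166.
Moment sums: Σu·w = 511.
MᵀM·[c]ᵀ = Mᵀw becomes [[166]]·[c]ᵀ = [511]ᵀ.
c = 511/166 = 3.07831.

c = 3.078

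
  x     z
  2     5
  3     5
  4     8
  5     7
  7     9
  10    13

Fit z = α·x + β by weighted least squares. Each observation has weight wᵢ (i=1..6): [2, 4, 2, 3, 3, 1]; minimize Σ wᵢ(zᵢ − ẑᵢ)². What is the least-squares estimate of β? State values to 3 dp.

β = 2.641

From the data, Σwᵢ·x·x = 398, Σwᵢ·x = 70, Σwᵢ·1 = 15.
Right-hand side: Σwᵢ·x·z = 568, Σwᵢ·z = 107.
Normal equations: [[398, 70]; [70, 15]]·[α, β]ᵀ = [568, 107]ᵀ.
Determinant 398·15 − 70² = 1070.
α = (568·15 − 70·107)/1070 = 103/107; β = (398·107 − 70·568)/1070 = 1413/535.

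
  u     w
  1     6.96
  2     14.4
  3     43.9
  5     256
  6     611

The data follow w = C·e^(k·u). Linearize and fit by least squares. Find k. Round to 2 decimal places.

k = 0.91

Let Y = ln w. Fitting Y = k·u + ln C by least squares:
Σu = 17.0000, Σ(u)² = 75.0000, Σln w = 20.3496, Σu·ln w = 84.8368.
Normal system: [[75.0000, 17.0000]; [17.0000, 5]]·[k, ln C]ᵀ = [84.8368, 20.3496]ᵀ.
Slope k = (n·Σu·ln w − Σu·Σln w)/(n·Σ(u)² − (Σu)²) = (5·84.8368 − 17.0000·20.3496)/86.0000 = 0.90978; ln C = (Σln w − k·Σu)/n = 0.97667.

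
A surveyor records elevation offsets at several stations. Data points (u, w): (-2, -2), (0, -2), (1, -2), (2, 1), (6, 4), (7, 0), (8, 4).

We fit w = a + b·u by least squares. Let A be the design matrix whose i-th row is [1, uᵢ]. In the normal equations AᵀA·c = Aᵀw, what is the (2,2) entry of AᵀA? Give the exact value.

158

Row 2 ↔ basis u, column 2 ↔ basis u, so (AᵀA)_{2,2} = Σᵢ (u)·(u) = (-2)·(-2) + (0)·(0) + (1)·(1) + (2)·(2) + (6)·(6) + (7)·(7) + (8)·(8) = 158.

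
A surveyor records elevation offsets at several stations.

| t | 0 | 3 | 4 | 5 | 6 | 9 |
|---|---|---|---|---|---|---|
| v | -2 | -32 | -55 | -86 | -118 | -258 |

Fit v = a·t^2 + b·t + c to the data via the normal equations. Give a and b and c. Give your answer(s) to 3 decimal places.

a = -3.007, b = -1.433, c = -1.695

With design matrix M, MᵀM = [[8819, 1161, 167]; [1161, 167, 27]; [167, 27, 6]] and Mᵀv = [-28464, -3776, -551]ᵀ.
Row-reducing yields a = -2189/728, b = -149/104, c = -617/364.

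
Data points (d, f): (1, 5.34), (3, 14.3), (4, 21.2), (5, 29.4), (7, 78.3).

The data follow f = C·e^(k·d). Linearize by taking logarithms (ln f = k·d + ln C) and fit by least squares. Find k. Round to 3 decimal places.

k = 0.439

With ln fᵢ as the transformed response and dᵢ as the regressor:
Σd = 20.0000, Σ(d)² = 100.0000, Σln f = 15.1310, Σd·ln f = 69.3008.
Equations: 100.0000·k + 20.0000·ln C = 69.3008;  20.0000·k + 5·ln C = 15.1310.
Δ = 100.0000·5 − (20.0000)² = 100.0000; k = (69.3008·5 − 20.0000·15.1310)/100.0000 = 0.43884, ln C = (100.0000·15.1310 − 20.0000·69.3008)/100.0000 = 1.27087.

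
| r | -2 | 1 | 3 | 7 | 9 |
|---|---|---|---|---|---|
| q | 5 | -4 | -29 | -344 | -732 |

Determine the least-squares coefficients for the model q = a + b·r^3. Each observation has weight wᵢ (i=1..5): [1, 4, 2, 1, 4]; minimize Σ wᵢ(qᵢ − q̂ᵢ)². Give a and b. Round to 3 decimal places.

The normal system AᵀWA·[a, b]ᵀ = AᵀWq is [[12, 3309]; [3309, 2244939]]·[a, b]ᵀ = [-3341, -2254126]ᵀ.
Determinant 12·2244939 − 3309² = 15989787.
a = ((-3341)·2244939 − 3309·(-2254126))/15989787 = -114155/44049; b = (12·(-2254126) − 3309·(-3341))/15989787 = -14687/14683.

a = -2.592, b = -1.000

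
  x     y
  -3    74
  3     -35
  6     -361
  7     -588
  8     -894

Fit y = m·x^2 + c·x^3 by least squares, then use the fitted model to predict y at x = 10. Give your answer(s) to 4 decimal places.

The normal equations are: 7955·m + 57351·c = -98673;  57351·m + 427907·c = -740331.
Eliminating c: 427907·(row 1) − 57351·(row 2) gives 114862984·m = 427907·(-98673) − 57351·(-740331) = 235855770, so m = 117927885/57431492.
Then c = ((-740331) − 57351·(117927885/57431492))/427907 = -115168941/57431492.
At x = 10: ŷ = (117927885/57431492)·(100) + (-115168941/57431492)·(1000) = -25844038125/14357873.

ŷ = -1799.9907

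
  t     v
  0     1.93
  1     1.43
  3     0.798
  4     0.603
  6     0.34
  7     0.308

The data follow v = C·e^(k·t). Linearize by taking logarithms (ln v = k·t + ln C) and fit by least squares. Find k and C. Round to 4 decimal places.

k = -0.2708, C = 1.8570

With ln vᵢ as the transformed response and tᵢ as the regressor:
Σt = 21.0000, Σ(t)² = 111.0000, Σln v = -1.9728, Σt·ln v = -17.0591.
Equations: 111.0000·k + 21.0000·ln C = -17.0591;  21.0000·k + 6·ln C = -1.9728.
Slope k = (n·Σt·ln v − Σt·Σln v)/(n·Σ(t)² − (Σt)²) = (6·-17.0591 − 21.0000·-1.9728)/225.0000 = -0.27078; ln C = (Σln v − k·Σt)/n = 0.61895, so C = exp(0.61895) = 1.85698.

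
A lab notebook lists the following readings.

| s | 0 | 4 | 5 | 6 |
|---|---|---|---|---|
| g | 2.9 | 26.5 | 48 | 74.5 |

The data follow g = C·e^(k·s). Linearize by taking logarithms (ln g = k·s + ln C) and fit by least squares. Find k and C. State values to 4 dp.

k = 0.5477, C = 2.9360

With ln gᵢ as the transformed response and sᵢ as the regressor:
Over the data: Σs = 15.0000, Σ(s)² = 77.0000, Σln g = 12.5239, Σs·ln g = 58.3294.
Normal system: [[77.0000, 15.0000]; [15.0000, 4]]·[k, ln C]ᵀ = [58.3294, 12.5239]ᵀ.
Solving (det = 83.0000): k = 0.54771, ln C = 1.07706, so C = exp(1.07706) = 2.93604.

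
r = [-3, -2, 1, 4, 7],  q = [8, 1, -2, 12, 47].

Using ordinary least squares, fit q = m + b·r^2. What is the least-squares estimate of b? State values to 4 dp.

Forming XᵀX = [[5, 79]; [79, 2755]] and Xᵀq = [66, 2569]ᵀ gives XᵀX·[m, b]ᵀ = Xᵀq.
Determinant 5·2755 − 79² = 7534.
m = (66·2755 − 79·2569)/7534 = -21121/7534; b = (5·2569 − 79·66)/7534 = 7631/7534.

b = 1.0129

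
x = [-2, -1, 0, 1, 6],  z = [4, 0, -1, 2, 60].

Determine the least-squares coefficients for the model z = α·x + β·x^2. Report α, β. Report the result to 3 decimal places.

α = 1.017, β = 1.496

The normal equations are: 42·α + 208·β = 354;  208·α + 1314·β = 2178.
Determinant 42·1314 − 208² = 11924.
α = (354·1314 − 208·2178)/11924 = 3033/2981; β = (42·2178 − 208·354)/11924 = 4461/2981.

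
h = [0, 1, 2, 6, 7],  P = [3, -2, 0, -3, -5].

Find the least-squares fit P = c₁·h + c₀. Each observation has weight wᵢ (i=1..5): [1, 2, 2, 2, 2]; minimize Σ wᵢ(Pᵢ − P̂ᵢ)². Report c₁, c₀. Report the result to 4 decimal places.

Entries of MᵀWM: Σwᵢ·h·h = 180, Σwᵢ·h = 32, Σwᵢ·1 = 9.
Right-hand side: Σwᵢ·h·P = -110, Σwᵢ·P = -17.
det = 180·9 − 32² = 596.
c₁ = ((-110)·9 − 32·(-17))/596 = -223/298; c₀ = (180·(-17) − 32·(-110))/596 = 115/149.

c₁ = -0.7483, c₀ = 0.7718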